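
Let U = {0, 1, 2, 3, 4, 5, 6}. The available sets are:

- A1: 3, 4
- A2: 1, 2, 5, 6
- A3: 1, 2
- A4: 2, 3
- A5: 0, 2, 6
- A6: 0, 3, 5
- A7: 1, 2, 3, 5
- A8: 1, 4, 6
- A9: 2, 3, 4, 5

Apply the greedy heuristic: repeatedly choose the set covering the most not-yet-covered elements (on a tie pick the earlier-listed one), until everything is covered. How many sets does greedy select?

3

Pick 1: A2 covers 4 new elements (1, 2, 5, 6).
Pick 2: A1 covers 2 new elements (3, 4).
Pick 3: A5 covers 1 new elements (0).
Greedy uses 3 sets.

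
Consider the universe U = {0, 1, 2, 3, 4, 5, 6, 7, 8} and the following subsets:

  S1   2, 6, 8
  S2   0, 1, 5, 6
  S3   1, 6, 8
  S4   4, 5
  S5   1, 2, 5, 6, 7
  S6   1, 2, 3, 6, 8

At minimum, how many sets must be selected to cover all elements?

S2, S4, S5, S6 together cover {0, 1, 2, 3, 4, 5, 6, 7, 8} — every element.
No 3 of the 6 sets cover everything (all 20 triples fall short), so 4 is minimum.

4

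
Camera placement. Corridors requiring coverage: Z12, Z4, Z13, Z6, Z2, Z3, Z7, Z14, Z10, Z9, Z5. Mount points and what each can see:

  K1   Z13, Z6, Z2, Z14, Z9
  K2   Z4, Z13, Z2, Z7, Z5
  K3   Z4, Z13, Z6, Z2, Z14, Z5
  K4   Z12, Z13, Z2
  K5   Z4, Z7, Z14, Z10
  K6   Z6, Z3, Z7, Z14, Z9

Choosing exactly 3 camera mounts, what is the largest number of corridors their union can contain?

Choosing K2, K4, K6 covers {Z12, Z4, Z13, Z6, Z2, Z3, Z7, Z14, Z9, Z5} — 10 corridors.
No choice of 3 camera mounts does better; here Z10 is left uncovered.

10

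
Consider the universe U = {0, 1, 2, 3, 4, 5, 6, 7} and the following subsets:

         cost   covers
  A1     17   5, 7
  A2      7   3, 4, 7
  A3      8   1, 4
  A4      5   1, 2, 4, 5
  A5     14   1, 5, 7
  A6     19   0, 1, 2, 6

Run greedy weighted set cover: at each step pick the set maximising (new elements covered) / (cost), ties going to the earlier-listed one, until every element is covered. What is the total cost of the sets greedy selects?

Pick 1: A4 adds 4 new (1, 2, 4, 5) at cost 5 (ratio 4/5).
Pick 2: A2 adds 2 new (3, 7) at cost 7 (ratio 2/7).
Pick 3: A6 adds 2 new (0, 6) at cost 19 (ratio 2/19).
Greedy total cost: 5 + 7 + 19 = 31.

31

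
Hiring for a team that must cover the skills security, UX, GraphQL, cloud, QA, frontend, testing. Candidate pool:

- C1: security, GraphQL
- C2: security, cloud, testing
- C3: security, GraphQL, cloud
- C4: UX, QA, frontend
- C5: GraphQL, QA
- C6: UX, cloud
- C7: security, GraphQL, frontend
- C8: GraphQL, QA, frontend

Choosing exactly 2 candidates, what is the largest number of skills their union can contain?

6

Choosing C2, C4 covers {security, UX, cloud, QA, frontend, testing} — 6 skills.
No choice of 2 candidates does better; here GraphQL is left uncovered.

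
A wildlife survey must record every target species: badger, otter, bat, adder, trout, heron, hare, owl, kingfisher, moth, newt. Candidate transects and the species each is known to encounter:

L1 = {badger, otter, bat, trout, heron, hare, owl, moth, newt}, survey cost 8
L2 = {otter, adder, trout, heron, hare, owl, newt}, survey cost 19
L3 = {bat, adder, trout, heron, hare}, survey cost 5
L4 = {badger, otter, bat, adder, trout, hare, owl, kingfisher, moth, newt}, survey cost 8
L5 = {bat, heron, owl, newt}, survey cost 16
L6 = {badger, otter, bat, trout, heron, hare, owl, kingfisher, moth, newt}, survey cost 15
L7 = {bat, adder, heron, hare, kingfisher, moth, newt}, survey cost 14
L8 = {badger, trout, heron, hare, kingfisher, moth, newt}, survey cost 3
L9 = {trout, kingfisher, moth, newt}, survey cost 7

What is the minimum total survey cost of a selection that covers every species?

L4, L8 cover every species at survey cost 8 + 3 = 11.
Any cover uses at least 2 transects; among all covering selections none totals below 11.

11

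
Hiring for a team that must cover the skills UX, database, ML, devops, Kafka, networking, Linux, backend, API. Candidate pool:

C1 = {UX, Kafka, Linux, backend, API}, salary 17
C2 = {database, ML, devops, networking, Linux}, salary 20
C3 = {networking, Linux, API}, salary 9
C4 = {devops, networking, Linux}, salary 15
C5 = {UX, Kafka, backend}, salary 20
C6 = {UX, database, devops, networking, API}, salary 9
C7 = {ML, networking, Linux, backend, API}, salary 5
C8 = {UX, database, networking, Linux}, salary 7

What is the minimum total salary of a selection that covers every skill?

31

C1, C6, C7 cover every skill at salary 17 + 9 + 5 = 31.
Any cover uses at least 2 candidates; among all covering selections none totals below 31.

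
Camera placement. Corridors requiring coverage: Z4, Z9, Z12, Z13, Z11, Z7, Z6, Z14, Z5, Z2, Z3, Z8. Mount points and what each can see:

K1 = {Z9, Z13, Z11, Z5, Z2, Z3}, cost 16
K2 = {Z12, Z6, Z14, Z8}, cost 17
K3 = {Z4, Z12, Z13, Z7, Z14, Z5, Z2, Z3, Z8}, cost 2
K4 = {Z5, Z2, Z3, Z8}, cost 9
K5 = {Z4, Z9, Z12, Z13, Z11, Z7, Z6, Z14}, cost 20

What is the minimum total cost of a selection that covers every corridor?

22

K3, K5 cover every corridor at cost 2 + 20 = 22.
Any cover uses at least 2 camera mounts; among all covering selections none totals below 22.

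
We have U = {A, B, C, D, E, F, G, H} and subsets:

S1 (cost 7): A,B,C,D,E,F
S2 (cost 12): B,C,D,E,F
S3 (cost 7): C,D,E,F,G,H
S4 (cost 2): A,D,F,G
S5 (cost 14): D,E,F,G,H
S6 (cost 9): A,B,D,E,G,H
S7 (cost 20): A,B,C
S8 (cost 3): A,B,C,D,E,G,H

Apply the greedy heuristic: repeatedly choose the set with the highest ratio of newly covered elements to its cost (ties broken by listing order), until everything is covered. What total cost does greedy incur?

Pick 1: S8 adds 7 new (A, B, C, D, E, G, H) at cost 3 (ratio 7/3).
Pick 2: S4 adds 1 new (F) at cost 2 (ratio 1/2).
Greedy total cost: 3 + 2 = 5.

5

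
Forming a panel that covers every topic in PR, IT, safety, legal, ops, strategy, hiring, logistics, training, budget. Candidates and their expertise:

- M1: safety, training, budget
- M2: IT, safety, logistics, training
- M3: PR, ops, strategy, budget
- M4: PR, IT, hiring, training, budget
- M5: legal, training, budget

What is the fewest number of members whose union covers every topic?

M2, M3, M4, M5 together cover {PR, IT, safety, legal, ops, strategy, hiring, logistics, training, budget} — every topic.
No 3 of the 5 members cover everything (all 10 triples fall short), so 4 is minimum.

4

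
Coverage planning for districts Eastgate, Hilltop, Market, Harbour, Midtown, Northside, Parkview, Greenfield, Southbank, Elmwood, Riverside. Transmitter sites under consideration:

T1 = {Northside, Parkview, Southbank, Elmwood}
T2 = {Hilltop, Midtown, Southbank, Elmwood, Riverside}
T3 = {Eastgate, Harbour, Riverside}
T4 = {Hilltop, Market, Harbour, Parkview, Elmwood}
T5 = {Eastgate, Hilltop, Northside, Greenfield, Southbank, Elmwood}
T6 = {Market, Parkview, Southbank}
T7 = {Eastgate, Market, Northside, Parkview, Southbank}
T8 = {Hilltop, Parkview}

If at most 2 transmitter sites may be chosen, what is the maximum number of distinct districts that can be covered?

9

Choosing T2, T7 covers {Eastgate, Hilltop, Market, Midtown, Northside, Parkview, Southbank, Elmwood, Riverside} — 9 districts.
No choice of 2 transmitter sites does better; here Harbour, Greenfield are left uncovered.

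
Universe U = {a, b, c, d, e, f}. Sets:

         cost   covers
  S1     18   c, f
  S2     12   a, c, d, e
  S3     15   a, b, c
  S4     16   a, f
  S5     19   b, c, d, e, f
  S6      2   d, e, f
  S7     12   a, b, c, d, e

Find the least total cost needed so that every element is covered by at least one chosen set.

14

S6, S7 cover every element at cost 2 + 12 = 14.
Any cover uses at least 2 sets; among all covering selections none totals below 14.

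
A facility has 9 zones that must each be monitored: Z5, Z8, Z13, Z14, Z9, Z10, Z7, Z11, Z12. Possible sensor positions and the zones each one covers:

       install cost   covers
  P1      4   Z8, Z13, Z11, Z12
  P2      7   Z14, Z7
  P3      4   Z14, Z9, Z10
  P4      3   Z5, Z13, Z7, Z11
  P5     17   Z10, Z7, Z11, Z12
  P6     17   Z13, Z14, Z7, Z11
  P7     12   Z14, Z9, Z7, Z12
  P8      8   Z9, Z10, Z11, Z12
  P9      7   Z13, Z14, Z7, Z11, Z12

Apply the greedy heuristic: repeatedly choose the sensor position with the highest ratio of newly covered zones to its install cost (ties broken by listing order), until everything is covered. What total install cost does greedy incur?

11

Pick 1: P4 adds 4 new (Z5, Z13, Z7, Z11) at install cost 3 (ratio 4/3).
Pick 2: P3 adds 3 new (Z14, Z9, Z10) at install cost 4 (ratio 3/4).
Pick 3: P1 adds 2 new (Z8, Z12) at install cost 4 (ratio 2/4).
Greedy total install cost: 3 + 4 + 4 = 11.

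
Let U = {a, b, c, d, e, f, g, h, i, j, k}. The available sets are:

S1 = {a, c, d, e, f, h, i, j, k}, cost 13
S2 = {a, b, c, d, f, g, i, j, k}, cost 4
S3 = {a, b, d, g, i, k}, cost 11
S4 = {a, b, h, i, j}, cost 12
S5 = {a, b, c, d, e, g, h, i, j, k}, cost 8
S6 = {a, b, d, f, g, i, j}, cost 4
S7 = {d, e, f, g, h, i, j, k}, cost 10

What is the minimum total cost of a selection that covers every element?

12

S2, S5 cover every element at cost 4 + 8 = 12.
Any cover uses at least 2 sets; among all covering selections none totals below 12.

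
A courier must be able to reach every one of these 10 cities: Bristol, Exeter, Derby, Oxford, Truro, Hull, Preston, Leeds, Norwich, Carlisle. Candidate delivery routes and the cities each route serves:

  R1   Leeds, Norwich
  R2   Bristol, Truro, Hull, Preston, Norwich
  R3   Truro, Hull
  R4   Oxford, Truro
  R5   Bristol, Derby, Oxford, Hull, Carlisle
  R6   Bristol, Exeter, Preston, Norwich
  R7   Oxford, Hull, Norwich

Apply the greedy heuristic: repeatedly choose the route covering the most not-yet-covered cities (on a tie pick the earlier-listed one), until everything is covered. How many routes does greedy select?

Pick 1: R2 covers 5 new cities (Bristol, Truro, Hull, Preston, Norwich).
Pick 2: R5 covers 3 new cities (Derby, Oxford, Carlisle).
Pick 3: R1 covers 1 new cities (Leeds).
Pick 4: R6 covers 1 new cities (Exeter).
Greedy uses 4 routes.

4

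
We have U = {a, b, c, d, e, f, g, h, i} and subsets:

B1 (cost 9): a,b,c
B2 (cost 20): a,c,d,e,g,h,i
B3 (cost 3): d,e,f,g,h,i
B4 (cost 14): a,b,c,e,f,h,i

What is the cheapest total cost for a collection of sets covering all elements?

12

B1, B3 cover every element at cost 9 + 3 = 12.
Any cover uses at least 2 sets; among all covering selections none totals below 12.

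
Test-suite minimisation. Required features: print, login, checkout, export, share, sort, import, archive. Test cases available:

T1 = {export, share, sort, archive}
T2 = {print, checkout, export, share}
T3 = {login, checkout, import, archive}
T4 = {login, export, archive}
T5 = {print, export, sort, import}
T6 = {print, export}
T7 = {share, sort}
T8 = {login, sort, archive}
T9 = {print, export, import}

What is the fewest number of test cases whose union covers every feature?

3

T1, T2, T3 together cover {print, login, checkout, export, share, sort, import, archive} — every feature.
No 2 of the 9 test cases cover everything (all 36 pairs fall short), so 3 is minimum.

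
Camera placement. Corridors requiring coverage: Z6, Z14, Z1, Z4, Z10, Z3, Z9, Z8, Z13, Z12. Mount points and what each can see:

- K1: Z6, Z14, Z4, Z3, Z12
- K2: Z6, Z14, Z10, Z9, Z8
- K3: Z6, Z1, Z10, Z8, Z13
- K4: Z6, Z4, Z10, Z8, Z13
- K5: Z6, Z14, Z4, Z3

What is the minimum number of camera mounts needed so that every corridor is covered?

K1, K2, K3 together cover {Z6, Z14, Z1, Z4, Z10, Z3, Z9, Z8, Z13, Z12} — every corridor.
No 2 of the 5 camera mounts cover everything (all 10 pairs fall short), so 3 is minimum.

3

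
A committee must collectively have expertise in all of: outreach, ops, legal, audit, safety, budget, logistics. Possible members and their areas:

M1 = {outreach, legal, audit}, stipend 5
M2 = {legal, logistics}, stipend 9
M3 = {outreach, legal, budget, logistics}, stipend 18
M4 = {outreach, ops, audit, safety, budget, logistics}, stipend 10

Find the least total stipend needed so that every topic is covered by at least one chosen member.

M1, M4 cover every topic at stipend 5 + 10 = 15.
Any cover uses at least 2 members; among all covering selections none totals below 15.

15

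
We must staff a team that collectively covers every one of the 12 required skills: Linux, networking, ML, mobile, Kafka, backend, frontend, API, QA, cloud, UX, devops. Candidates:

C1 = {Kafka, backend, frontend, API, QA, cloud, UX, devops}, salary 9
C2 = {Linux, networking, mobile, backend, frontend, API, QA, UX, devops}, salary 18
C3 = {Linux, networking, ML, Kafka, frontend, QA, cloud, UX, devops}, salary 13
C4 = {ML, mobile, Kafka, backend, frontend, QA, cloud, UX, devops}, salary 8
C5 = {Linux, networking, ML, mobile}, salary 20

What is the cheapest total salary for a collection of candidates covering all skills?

26

C2, C4 cover every skill at salary 18 + 8 = 26.
Any cover uses at least 2 candidates; among all covering selections none totals below 26.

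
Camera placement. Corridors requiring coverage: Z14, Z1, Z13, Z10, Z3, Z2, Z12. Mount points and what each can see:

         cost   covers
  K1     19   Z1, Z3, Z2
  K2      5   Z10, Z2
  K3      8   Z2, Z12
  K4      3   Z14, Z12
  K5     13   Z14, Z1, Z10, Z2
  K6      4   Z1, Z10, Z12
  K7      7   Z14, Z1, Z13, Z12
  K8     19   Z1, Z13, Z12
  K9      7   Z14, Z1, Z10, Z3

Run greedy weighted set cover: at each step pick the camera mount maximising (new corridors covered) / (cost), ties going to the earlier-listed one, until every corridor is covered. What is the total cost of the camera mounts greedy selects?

26

Pick 1: K6 adds 3 new (Z1, Z10, Z12) at cost 4 (ratio 3/4).
Pick 2: K4 adds 1 new (Z14) at cost 3 (ratio 1/3).
Pick 3: K2 adds 1 new (Z2) at cost 5 (ratio 1/5).
Pick 4: K7 adds 1 new (Z13) at cost 7 (ratio 1/7).
Pick 5: K9 adds 1 new (Z3) at cost 7 (ratio 1/7).
Greedy total cost: 4 + 3 + 5 + 7 + 7 = 26. (The true optimum is 19, so greedy overshoots here.)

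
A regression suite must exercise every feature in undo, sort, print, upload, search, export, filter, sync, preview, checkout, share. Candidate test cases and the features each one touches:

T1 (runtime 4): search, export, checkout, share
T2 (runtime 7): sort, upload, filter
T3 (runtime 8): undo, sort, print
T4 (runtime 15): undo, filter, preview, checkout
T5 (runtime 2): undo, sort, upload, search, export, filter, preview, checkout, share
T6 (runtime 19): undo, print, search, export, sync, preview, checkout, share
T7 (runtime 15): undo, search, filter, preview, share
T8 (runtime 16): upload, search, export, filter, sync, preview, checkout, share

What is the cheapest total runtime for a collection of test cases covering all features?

21

T5, T6 cover every feature at runtime 2 + 19 = 21.
Any cover uses at least 2 test cases; among all covering selections none totals below 21.
Greedy by coverage-per-runtime would pick T5, T3, T8 for 26 — worse than the optimum 21.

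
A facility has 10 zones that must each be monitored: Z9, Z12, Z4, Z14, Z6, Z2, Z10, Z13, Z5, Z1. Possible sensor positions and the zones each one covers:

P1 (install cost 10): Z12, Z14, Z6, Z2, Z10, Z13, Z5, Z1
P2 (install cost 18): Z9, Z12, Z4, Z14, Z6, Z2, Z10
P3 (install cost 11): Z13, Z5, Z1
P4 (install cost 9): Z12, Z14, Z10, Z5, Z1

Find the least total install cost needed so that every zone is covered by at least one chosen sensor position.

P1, P2 cover every zone at install cost 10 + 18 = 28.
Any cover uses at least 2 sensor positions; among all covering selections none totals below 28.

28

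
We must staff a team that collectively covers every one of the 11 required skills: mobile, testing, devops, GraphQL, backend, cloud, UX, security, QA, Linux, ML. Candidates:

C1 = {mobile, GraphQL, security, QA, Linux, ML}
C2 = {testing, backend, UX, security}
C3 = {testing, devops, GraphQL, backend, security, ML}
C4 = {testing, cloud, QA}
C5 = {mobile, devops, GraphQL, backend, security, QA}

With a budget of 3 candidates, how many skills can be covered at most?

10

Choosing C1, C2, C3 covers {mobile, testing, devops, GraphQL, backend, UX, security, QA, Linux, ML} — 10 skills.
No choice of 3 candidates does better; here cloud is left uncovered.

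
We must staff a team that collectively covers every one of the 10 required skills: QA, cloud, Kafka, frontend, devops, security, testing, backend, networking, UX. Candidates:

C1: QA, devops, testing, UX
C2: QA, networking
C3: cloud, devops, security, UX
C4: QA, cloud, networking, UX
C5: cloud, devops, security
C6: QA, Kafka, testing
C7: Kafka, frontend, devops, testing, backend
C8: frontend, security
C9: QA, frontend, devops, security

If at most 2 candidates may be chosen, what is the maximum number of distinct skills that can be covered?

Choosing C4, C7 covers {QA, cloud, Kafka, frontend, devops, testing, backend, networking, UX} — 9 skills.
No choice of 2 candidates does better; here security is left uncovered.

9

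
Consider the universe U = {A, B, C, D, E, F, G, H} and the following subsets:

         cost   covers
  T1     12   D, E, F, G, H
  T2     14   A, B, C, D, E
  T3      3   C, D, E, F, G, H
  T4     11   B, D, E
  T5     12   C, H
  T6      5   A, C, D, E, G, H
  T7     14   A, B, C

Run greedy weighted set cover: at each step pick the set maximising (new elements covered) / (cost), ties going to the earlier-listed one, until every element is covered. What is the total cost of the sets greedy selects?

19

Pick 1: T3 adds 6 new (C, D, E, F, G, H) at cost 3 (ratio 6/3).
Pick 2: T6 adds 1 new (A) at cost 5 (ratio 1/5).
Pick 3: T4 adds 1 new (B) at cost 11 (ratio 1/11).
Greedy total cost: 3 + 5 + 11 = 19. (The true optimum is 17, so greedy overshoots here.)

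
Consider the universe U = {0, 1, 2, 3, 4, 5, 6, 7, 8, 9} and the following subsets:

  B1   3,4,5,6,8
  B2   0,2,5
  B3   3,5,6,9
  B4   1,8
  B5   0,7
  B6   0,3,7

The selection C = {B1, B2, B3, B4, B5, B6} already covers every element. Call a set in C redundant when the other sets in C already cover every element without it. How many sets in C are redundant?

2

Drop B1: 4 uncovered — not redundant.
Drop B2: 2 uncovered — not redundant.
Drop B3: 9 uncovered — not redundant.
Drop B4: 1 uncovered — not redundant.
Drop B5: the rest still cover every element — redundant.
Drop B6: the rest still cover every element — redundant.
2 redundant: B5, B6.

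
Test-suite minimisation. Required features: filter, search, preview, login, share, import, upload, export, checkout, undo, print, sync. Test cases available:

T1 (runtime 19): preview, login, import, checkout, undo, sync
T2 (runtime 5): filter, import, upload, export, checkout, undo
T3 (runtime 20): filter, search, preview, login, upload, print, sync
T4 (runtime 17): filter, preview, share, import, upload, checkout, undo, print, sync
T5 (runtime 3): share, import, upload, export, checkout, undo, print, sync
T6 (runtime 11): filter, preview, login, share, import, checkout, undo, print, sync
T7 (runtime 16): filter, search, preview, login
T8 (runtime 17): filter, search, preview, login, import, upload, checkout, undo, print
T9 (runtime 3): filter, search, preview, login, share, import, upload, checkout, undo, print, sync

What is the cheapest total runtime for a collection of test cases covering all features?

6

T5, T9 cover every feature at runtime 3 + 3 = 6.
Any cover uses at least 2 test cases; among all covering selections none totals below 6.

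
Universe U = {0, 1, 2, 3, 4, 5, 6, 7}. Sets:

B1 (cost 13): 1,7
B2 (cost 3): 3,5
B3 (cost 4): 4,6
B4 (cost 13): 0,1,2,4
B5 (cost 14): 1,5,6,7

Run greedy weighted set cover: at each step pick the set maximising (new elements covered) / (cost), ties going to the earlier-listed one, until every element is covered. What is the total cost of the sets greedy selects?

Pick 1: B2 adds 2 new (3, 5) at cost 3 (ratio 2/3).
Pick 2: B3 adds 2 new (4, 6) at cost 4 (ratio 2/4).
Pick 3: B4 adds 3 new (0, 1, 2) at cost 13 (ratio 3/13).
Pick 4: B1 adds 1 new (7) at cost 13 (ratio 1/13).
Greedy total cost: 3 + 4 + 13 + 13 = 33. (The true optimum is 30, so greedy overshoots here.)

33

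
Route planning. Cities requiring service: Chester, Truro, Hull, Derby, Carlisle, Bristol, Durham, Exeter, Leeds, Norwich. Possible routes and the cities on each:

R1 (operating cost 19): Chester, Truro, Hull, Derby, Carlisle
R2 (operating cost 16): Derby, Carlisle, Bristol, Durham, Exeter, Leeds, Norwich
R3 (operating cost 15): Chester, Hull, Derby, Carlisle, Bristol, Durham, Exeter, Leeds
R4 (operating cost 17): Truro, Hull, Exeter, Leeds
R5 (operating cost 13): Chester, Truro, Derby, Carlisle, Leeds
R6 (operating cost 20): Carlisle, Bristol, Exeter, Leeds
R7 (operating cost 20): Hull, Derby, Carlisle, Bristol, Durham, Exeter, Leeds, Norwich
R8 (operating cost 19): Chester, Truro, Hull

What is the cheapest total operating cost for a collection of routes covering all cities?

33

R5, R7 cover every city at operating cost 13 + 20 = 33.
Any cover uses at least 2 routes; among all covering selections none totals below 33.
Greedy by coverage-per-operating cost would pick R3, R5, R2 for 44 — worse than the optimum 33.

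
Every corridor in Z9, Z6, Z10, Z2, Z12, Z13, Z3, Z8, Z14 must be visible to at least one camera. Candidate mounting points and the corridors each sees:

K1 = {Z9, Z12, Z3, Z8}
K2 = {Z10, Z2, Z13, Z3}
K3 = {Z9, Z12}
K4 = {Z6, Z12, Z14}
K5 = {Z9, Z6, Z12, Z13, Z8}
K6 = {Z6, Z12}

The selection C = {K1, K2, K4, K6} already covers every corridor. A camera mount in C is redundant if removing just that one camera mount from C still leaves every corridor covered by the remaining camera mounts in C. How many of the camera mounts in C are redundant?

Drop K1: Z9, Z8 uncovered — not redundant.
Drop K2: Z10, Z2, Z13 uncovered — not redundant.
Drop K4: Z14 uncovered — not redundant.
Drop K6: the rest still cover every corridor — redundant.
1 redundant: K6.

1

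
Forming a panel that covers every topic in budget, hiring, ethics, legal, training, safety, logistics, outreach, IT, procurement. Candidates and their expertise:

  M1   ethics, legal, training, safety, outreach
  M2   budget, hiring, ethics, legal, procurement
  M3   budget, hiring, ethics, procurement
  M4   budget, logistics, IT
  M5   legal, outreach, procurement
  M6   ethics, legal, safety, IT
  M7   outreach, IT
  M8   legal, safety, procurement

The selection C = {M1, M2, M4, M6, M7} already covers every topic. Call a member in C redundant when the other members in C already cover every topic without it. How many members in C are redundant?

2

Drop M1: training uncovered — not redundant.
Drop M2: hiring, procurement uncovered — not redundant.
Drop M4: logistics uncovered — not redundant.
Drop M6: the rest still cover every topic — redundant.
Drop M7: the rest still cover every topic — redundant.
2 redundant: M6, M7.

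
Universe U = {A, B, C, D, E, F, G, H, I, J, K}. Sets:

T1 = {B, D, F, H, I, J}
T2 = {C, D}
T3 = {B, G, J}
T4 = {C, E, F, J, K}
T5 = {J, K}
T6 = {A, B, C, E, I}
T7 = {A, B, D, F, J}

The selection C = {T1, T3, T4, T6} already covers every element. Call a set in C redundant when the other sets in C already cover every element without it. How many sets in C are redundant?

0

Drop T1: D, H uncovered — not redundant.
Drop T3: G uncovered — not redundant.
Drop T4: K uncovered — not redundant.
Drop T6: A uncovered — not redundant.
None of the sets in C is redundant.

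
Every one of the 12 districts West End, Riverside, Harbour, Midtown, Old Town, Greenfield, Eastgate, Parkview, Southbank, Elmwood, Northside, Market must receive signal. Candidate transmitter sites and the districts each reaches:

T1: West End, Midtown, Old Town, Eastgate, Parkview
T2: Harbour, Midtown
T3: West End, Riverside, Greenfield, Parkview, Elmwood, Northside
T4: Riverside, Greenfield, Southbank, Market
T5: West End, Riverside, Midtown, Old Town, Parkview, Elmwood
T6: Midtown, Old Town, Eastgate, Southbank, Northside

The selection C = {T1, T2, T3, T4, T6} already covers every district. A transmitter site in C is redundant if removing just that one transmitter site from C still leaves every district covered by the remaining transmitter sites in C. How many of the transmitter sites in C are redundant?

2

Drop T1: the rest still cover every district — redundant.
Drop T2: Harbour uncovered — not redundant.
Drop T3: Elmwood uncovered — not redundant.
Drop T4: Market uncovered — not redundant.
Drop T6: the rest still cover every district — redundant.
2 redundant: T1, T6.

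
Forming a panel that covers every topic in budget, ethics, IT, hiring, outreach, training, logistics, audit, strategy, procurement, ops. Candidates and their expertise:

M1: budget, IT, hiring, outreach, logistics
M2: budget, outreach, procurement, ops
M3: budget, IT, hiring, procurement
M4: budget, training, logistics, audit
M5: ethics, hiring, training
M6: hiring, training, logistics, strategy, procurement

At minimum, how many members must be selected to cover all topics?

5

M1, M2, M4, M5, M6 together cover {budget, ethics, IT, hiring, outreach, training, logistics, audit, strategy, procurement, ops} — every topic.
No 4 of the 6 members cover everything (all 15 size-4 selections fall short), so 5 is minimum.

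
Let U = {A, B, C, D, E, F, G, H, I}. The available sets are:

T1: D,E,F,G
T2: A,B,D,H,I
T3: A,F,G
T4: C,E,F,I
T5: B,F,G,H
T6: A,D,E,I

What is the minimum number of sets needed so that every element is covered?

T1, T2, T4 together cover {A, B, C, D, E, F, G, H, I} — every element.
No 2 of the 6 sets cover everything (all 15 pairs fall short), so 3 is minimum.

3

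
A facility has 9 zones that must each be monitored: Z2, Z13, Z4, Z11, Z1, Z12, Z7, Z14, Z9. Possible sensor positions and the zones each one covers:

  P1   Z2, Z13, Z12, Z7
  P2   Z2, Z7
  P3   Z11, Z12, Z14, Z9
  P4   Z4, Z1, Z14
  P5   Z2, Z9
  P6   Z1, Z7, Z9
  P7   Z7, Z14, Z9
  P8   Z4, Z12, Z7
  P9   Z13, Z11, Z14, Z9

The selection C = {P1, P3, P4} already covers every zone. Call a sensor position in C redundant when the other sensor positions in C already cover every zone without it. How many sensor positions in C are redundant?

Drop P1: Z2, Z13, Z7 uncovered — not redundant.
Drop P3: Z11, Z9 uncovered — not redundant.
Drop P4: Z4, Z1 uncovered — not redundant.
None of the sensor positions in C is redundant.

0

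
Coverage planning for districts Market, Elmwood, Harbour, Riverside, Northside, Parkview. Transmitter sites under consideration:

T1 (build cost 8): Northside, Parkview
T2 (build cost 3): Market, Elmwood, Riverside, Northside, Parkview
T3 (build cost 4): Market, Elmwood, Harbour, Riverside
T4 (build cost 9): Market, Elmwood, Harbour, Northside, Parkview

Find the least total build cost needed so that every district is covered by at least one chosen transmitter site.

T2, T3 cover every district at build cost 3 + 4 = 7.
Any cover uses at least 2 transmitter sites; among all covering selections none totals below 7.

7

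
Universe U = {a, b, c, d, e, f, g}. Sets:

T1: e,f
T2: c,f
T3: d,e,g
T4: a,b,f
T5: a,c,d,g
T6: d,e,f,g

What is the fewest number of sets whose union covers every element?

3

T1, T4, T5 together cover {a, b, c, d, e, f, g} — every element.
No 2 of the 6 sets cover everything (all 15 pairs fall short), so 3 is minimum.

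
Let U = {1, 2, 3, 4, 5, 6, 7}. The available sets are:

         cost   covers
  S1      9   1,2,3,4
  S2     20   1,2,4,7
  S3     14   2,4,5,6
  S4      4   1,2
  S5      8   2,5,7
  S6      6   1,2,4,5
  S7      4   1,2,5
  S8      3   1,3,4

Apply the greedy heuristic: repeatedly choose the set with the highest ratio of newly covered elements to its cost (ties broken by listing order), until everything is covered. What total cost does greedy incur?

Pick 1: S8 adds 3 new (1, 3, 4) at cost 3 (ratio 3/3).
Pick 2: S7 adds 2 new (2, 5) at cost 4 (ratio 2/4).
Pick 3: S5 adds 1 new (7) at cost 8 (ratio 1/8).
Pick 4: S3 adds 1 new (6) at cost 14 (ratio 1/14).
Greedy total cost: 3 + 4 + 8 + 14 = 29. (The true optimum is 25, so greedy overshoots here.)

29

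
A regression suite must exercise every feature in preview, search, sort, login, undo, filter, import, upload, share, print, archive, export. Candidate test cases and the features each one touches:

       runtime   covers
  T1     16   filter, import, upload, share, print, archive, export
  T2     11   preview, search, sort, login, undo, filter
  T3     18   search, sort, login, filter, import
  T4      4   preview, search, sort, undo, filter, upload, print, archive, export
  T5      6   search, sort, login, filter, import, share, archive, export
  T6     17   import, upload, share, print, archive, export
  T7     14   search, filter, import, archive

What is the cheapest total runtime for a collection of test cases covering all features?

T4, T5 cover every feature at runtime 4 + 6 = 10.
Any cover uses at least 2 test cases; among all covering selections none totals below 10.

10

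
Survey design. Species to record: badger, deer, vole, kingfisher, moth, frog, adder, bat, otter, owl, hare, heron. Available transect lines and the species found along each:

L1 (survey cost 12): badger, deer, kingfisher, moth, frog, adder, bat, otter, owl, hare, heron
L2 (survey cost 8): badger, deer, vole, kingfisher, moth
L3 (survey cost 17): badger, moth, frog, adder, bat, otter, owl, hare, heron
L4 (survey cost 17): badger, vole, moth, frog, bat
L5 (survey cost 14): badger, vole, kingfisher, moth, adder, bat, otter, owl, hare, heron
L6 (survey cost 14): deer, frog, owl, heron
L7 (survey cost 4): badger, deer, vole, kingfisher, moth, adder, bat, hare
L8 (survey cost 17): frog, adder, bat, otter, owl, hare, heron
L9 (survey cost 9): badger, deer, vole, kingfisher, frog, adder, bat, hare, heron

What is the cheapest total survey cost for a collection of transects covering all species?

16

L1, L7 cover every species at survey cost 12 + 4 = 16.
Any cover uses at least 2 transects; among all covering selections none totals below 16.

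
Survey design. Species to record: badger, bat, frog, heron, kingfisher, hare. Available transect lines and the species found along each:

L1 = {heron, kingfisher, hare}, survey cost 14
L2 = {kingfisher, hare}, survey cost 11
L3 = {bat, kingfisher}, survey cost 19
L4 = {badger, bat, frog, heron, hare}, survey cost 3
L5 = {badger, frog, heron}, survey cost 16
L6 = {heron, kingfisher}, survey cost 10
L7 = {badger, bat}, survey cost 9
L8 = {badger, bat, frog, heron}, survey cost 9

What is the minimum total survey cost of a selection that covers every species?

13

L4, L6 cover every species at survey cost 3 + 10 = 13.
Any cover uses at least 2 transects; among all covering selections none totals below 13.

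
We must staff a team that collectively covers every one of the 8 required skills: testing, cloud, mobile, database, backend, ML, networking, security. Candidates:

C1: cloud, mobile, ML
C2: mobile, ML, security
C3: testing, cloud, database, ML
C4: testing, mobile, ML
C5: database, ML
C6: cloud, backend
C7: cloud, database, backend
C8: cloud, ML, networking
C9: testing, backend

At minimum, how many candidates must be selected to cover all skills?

C2, C3, C6, C8 together cover {testing, cloud, mobile, database, backend, ML, networking, security} — every skill.
No 3 of the 9 candidates cover everything (all 84 triples fall short), so 4 is minimum.

4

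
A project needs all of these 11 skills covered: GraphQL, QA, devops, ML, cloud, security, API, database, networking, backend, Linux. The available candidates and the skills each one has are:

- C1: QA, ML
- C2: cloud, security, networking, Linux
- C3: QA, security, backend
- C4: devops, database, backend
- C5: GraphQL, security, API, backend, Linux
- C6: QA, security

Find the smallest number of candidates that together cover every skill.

4

C1, C2, C4, C5 together cover {GraphQL, QA, devops, ML, cloud, security, API, database, networking, backend, Linux} — every skill.
No 3 of the 6 candidates cover everything (all 20 triples fall short), so 4 is minimum.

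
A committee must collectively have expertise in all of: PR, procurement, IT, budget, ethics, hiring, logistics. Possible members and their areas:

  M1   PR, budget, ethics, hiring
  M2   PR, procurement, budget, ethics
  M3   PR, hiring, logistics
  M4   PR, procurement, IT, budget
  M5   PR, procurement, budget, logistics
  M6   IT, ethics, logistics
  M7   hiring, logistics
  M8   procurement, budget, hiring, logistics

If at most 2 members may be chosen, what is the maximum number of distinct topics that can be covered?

Choosing M1, M4 covers {PR, procurement, IT, budget, ethics, hiring} — 6 topics.
No choice of 2 members does better; here logistics is left uncovered.

6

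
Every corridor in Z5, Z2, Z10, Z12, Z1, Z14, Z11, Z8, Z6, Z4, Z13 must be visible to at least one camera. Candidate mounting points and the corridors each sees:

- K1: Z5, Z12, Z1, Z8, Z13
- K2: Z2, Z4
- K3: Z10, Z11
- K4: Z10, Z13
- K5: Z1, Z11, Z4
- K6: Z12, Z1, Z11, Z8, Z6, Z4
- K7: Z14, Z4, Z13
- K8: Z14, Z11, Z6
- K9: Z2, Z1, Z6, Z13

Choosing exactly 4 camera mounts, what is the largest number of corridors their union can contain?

Choosing K1, K2, K3, K8 covers {Z5, Z2, Z10, Z12, Z1, Z14, Z11, Z8, Z6, Z4, Z13} — 11 corridors.
That is all 11 corridors.

11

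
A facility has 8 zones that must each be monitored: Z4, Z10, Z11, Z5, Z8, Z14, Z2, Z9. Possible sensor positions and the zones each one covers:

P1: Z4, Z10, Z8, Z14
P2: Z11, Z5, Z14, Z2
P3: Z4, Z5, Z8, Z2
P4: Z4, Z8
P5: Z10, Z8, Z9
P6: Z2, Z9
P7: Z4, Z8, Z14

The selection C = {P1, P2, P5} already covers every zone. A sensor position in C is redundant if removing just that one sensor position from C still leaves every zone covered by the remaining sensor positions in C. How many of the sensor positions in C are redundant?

Drop P1: Z4 uncovered — not redundant.
Drop P2: Z11, Z5, Z2 uncovered — not redundant.
Drop P5: Z9 uncovered — not redundant.
None of the sensor positions in C is redundant.

0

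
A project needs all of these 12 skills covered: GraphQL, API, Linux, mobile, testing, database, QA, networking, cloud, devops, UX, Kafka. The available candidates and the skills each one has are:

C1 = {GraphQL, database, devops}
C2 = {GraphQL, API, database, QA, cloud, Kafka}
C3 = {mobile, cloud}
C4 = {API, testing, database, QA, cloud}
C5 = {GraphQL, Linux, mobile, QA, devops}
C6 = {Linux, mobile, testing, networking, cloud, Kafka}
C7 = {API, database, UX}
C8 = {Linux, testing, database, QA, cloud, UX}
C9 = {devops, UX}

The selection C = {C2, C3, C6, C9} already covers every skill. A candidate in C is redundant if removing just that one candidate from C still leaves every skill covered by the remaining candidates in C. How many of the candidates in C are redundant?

Drop C2: GraphQL, API, database, QA uncovered — not redundant.
Drop C3: the rest still cover every skill — redundant.
Drop C6: Linux, testing, networking uncovered — not redundant.
Drop C9: devops, UX uncovered — not redundant.
1 redundant: C3.

1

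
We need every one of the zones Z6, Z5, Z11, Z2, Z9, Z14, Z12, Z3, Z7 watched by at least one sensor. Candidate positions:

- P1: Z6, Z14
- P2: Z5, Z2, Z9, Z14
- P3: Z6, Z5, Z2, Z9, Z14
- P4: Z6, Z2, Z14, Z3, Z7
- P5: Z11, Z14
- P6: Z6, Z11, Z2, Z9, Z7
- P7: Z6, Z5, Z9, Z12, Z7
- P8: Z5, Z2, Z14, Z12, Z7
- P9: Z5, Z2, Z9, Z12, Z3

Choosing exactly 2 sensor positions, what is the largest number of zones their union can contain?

Choosing P4, P7 covers {Z6, Z5, Z2, Z9, Z14, Z12, Z3, Z7} — 8 zones.
No choice of 2 sensor positions does better; here Z11 is left uncovered.

8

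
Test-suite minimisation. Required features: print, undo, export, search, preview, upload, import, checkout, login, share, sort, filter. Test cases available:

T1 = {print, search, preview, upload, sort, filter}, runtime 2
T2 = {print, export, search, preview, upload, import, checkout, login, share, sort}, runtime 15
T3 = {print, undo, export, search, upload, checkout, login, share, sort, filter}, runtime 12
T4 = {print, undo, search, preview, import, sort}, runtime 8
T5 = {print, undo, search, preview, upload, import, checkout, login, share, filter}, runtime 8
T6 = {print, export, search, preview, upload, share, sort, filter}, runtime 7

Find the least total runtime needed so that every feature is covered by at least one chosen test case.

T5, T6 cover every feature at runtime 8 + 7 = 15.
Any cover uses at least 2 test cases; among all covering selections none totals below 15.
Greedy by coverage-per-runtime would pick T1, T5, T6 for 17 — worse than the optimum 15.

15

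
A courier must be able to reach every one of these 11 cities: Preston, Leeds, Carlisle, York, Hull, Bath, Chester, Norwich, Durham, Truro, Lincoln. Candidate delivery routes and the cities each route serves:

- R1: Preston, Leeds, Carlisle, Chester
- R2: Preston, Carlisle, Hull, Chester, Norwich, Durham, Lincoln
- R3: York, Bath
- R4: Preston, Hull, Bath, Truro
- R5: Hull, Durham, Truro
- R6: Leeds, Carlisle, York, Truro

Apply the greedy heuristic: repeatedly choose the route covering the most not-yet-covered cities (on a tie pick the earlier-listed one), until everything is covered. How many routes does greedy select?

3

Pick 1: R2 covers 7 new cities (Preston, Carlisle, Hull, Chester, Norwich, Durham, Lincoln).
Pick 2: R6 covers 3 new cities (Leeds, York, Truro).
Pick 3: R3 covers 1 new cities (Bath).
Greedy uses 3 routes.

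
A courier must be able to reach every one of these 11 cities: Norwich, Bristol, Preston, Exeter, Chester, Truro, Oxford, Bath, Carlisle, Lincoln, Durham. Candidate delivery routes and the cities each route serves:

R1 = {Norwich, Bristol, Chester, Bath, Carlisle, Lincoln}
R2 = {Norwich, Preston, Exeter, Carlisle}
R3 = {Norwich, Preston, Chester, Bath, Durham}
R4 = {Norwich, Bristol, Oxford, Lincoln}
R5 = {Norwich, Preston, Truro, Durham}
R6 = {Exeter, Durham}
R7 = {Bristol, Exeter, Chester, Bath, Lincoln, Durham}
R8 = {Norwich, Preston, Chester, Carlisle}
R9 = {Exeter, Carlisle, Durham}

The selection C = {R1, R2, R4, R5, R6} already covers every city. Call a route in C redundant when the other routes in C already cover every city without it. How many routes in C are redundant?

Drop R1: Chester, Bath uncovered — not redundant.
Drop R2: the rest still cover every city — redundant.
Drop R4: Oxford uncovered — not redundant.
Drop R5: Truro uncovered — not redundant.
Drop R6: the rest still cover every city — redundant.
2 redundant: R2, R6.

2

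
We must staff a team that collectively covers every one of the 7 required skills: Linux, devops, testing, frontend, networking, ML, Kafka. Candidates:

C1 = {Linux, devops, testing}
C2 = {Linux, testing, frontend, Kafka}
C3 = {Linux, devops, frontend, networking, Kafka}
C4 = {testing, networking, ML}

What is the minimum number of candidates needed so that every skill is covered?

2

C3, C4 together cover {Linux, devops, testing, frontend, networking, ML, Kafka} — every skill.
No single candidate contains all 7 skills, so 2 is optimal.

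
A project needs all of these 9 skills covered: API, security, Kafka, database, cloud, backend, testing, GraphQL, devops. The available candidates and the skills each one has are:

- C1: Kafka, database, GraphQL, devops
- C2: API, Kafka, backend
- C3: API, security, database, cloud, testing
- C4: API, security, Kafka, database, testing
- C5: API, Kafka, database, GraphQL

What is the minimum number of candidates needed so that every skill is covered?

3

C1, C2, C3 together cover {API, security, Kafka, database, cloud, backend, testing, GraphQL, devops} — every skill.
No 2 of the 5 candidates cover everything (all 10 pairs fall short), so 3 is minimum.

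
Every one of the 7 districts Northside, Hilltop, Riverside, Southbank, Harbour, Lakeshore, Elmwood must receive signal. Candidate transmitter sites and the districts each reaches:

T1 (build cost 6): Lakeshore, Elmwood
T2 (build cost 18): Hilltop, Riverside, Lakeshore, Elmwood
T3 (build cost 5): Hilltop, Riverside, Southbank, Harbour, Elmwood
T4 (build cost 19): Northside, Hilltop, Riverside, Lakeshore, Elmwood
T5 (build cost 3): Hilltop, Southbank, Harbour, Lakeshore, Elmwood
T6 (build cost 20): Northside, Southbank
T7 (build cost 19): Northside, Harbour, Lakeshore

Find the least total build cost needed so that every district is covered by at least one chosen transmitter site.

T4, T5 cover every district at build cost 19 + 3 = 22.
Any cover uses at least 2 transmitter sites; among all covering selections none totals below 22.

22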